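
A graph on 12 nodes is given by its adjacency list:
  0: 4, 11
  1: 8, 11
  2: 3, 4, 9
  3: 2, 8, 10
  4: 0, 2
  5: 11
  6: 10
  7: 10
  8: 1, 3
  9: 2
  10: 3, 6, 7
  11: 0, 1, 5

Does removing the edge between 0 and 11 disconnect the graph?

After removing 0-11, the path 0-4-2-3-8-1-11 still connects them, so the edge is not a bridge.

No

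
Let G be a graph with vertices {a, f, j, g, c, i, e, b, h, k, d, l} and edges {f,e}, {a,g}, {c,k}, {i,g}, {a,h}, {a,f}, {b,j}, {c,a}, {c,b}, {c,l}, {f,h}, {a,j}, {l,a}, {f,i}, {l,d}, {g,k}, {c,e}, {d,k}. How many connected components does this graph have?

1

Starting from a we can reach a, b, c, d, e, f, g, h, i, j, k, l. That is one component of size 12.
Total: 1 component.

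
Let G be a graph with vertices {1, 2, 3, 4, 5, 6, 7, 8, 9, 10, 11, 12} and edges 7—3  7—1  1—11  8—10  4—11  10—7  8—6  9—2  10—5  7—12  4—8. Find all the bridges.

10-5, 12-7, 2-9, 3-7, 6-8

The edges on the cycle 4-8-10-7-1-11-4 are not bridges since each lies on that cycle.
But removing 8—6 disconnects 8 from 6; removing 7—3 disconnects 7 from 3; removing 10—5 disconnects 10 from 5; removing 12—7 disconnects 12 from 7 — these are bridges.
In total 5 edges are bridges.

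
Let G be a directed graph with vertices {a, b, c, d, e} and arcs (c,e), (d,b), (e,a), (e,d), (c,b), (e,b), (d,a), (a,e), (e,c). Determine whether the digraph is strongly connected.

No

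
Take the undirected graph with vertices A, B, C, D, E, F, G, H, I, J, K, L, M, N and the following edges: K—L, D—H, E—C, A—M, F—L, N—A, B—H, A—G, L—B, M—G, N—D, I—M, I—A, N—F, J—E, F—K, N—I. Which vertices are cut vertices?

Removing E increases the component count from 2 to 3, so E is a cut vertex.
Removing N increases the component count from 2 to 3, so N is a cut vertex.
By contrast removing G leaves 2 components; it is not a cut vertex. No other vertex is a cut vertex either.

E, N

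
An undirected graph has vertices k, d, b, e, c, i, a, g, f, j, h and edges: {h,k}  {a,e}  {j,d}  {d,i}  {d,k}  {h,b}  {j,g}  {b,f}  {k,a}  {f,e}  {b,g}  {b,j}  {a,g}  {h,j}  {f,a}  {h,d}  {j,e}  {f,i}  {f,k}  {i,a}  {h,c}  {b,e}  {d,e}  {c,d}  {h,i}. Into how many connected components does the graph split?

Starting from a we can reach a, b, c, d, e, f, g, h, i, j, k. That is one component of size 11.
Total: 1 component.

1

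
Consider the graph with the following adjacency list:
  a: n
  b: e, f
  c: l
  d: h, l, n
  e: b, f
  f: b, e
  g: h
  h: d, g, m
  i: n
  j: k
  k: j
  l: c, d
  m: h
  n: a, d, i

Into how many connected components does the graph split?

Starting from j we can reach j, k. That is one component of size 2.
Starting from b we can reach b, e, f. That is one component of size 3.
Starting from a we can reach a, c, d, g, h, i, l, m, n. That is one component of size 9.
Total: 3 components.

3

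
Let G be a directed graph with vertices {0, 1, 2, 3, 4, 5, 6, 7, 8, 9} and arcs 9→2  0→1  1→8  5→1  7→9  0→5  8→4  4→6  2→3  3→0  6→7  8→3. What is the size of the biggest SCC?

10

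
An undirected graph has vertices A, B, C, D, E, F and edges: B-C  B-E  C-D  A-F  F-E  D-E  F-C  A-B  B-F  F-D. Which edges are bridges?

The edges on the cycle B-F-C-B are not bridges since each lies on that cycle.
Every edge lies on some cycle, so there are no bridges.

none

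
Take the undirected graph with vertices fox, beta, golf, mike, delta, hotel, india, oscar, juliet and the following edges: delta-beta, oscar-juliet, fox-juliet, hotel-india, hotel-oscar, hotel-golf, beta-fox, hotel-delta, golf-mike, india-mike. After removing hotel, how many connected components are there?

With hotel gone, the remaining components are: {golf, mike, india}; {fox, beta, delta, oscar, juliet}.
That is 2 components.

2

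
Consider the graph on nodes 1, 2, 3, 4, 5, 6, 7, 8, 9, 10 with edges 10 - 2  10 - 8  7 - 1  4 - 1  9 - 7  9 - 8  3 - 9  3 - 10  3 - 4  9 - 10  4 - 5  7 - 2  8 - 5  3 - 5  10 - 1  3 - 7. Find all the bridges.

none

The edges on the cycle 9-7-2-10-9 are not bridges since each lies on that cycle.
Every edge lies on some cycle, so there are no bridges.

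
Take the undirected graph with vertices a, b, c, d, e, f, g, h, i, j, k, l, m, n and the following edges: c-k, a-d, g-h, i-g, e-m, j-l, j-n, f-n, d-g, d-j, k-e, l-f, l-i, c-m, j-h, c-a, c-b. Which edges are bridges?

a-c, a-d, b-c

The edges on the cycle c-k-e-m-c are not bridges since each lies on that cycle.
But removing b-c disconnects b from c; removing d-a disconnects d from a; removing c-a disconnects c from a — these are bridges.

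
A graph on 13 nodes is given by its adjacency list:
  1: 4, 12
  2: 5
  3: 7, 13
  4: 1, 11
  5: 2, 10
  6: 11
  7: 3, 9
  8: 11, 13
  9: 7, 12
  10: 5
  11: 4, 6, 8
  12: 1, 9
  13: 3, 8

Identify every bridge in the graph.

The edges on the cycle 12-9-7-3-13-8-11-4-1-12 are not bridges since each lies on that cycle.
But removing 6-11 disconnects 6 from 11; removing 5-10 disconnects 5 from 10; removing 2-5 disconnects 2 from 5 — these are bridges.

10-5, 11-6, 2-5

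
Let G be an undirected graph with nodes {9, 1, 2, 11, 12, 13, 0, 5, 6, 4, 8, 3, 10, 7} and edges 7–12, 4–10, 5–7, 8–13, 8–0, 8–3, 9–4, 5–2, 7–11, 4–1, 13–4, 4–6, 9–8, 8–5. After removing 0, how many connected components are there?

With 0 gone, the remaining components are: {1, 2, 3, 4, 5, 6, 7, 8, 9, 10, 11, 12, 13}.
That is 1 component.

1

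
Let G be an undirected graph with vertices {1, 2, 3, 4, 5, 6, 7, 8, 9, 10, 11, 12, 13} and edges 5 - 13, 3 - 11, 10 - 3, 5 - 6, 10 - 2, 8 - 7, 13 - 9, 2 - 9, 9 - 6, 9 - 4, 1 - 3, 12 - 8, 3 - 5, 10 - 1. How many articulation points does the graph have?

Removing 3 increases the component count from 2 to 3, so 3 is a cut vertex.
Removing 8 increases the component count from 2 to 3, so 8 is a cut vertex.
Removing 9 increases the component count from 2 to 3, so 9 is a cut vertex.
By contrast removing 1 leaves 2 components; it is not a cut vertex. No other vertex is a cut vertex either.

3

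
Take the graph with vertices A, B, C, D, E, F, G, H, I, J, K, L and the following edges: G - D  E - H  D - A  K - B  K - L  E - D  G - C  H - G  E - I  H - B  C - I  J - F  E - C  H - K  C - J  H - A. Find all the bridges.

C-J, F-J, K-L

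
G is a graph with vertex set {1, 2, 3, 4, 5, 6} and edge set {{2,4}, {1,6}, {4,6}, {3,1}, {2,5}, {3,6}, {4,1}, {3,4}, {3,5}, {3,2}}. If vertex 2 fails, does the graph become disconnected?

Deleting 2 leaves 1 component (was 1) (its neighbors 3, 4, 5 remain connected to each other), so 2 is not a cut vertex.

No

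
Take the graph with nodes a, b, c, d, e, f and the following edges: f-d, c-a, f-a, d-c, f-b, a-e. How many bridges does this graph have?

2

The edges on the cycle f-d-c-a-f are not bridges since each lies on that cycle.
But removing a-e disconnects a from e; removing f-b disconnects f from b — these are bridges.
That makes 2 bridges.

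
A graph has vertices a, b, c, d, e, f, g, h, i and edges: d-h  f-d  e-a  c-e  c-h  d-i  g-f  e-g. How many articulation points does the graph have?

2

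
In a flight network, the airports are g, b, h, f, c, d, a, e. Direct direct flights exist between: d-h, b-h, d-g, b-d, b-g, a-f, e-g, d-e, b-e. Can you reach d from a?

No

The component containing a is {a, f}, and d is not in it.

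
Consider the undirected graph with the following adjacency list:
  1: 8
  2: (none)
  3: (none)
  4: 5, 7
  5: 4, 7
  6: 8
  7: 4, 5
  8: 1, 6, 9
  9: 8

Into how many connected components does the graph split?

4

3 is isolated — a component by itself.
2 is isolated — a component by itself.
Starting from 4 we can reach 4, 5, 7. That is one component of size 3.
Starting from 1 we can reach 1, 6, 8, 9. That is one component of size 4.
Total: 4 components.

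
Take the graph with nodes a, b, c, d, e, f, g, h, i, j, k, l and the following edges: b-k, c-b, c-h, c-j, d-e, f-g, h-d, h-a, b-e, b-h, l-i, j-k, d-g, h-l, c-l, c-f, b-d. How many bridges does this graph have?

The edges on the cycle b-h-d-b are not bridges since each lies on that cycle.
But removing l-i disconnects l from i; removing h-a disconnects h from a — these are bridges.
That makes 2 bridges.

2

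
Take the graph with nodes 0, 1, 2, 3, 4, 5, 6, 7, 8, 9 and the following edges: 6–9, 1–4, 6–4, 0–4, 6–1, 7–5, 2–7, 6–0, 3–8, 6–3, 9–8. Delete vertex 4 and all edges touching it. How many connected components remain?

2

With 4 gone, the remaining components are: {2, 5, 7}; {0, 1, 3, 6, 8, 9}.
That is 2 components.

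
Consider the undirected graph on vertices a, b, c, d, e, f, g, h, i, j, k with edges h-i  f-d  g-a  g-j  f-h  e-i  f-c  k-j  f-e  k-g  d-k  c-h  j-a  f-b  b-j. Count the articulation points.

1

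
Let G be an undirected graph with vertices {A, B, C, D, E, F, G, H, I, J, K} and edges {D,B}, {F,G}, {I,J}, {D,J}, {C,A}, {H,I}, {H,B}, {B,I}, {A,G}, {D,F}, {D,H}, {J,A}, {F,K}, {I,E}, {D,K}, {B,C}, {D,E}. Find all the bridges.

none

The edges on the cycle D-H-I-E-D are not bridges since each lies on that cycle.
Every edge lies on some cycle, so there are no bridges.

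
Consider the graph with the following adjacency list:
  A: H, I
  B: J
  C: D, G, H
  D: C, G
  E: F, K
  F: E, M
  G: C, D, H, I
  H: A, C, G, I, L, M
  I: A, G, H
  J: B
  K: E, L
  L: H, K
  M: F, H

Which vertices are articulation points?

H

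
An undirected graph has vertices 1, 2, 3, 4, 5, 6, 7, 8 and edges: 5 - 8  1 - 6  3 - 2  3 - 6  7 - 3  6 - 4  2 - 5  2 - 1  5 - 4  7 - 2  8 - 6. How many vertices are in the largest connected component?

Starting from 1 we can reach 1, 2, 3, 4, 5, 6, 7, 8. That is one component of size 8.
The largest has 8 vertices.

8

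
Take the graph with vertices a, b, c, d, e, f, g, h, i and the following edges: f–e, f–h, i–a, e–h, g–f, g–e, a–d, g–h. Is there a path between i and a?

From i we can reach a, d, i, which includes a.

Yes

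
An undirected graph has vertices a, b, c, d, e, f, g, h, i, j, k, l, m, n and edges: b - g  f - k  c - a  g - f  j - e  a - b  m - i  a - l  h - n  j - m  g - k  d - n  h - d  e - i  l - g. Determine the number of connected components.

3

Starting from d we can reach d, h, n. That is one component of size 3.
Starting from e we can reach e, i, j, m. That is one component of size 4.
Starting from a we can reach a, b, c, f, g, k, l. That is one component of size 7.
Total: 3 components.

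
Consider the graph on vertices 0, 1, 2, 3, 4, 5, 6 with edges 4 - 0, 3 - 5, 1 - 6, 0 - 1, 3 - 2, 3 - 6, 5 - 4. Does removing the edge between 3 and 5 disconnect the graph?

After removing 3 - 5, the path 3-6-1-0-4-5 still connects them, so the edge is not a bridge.

No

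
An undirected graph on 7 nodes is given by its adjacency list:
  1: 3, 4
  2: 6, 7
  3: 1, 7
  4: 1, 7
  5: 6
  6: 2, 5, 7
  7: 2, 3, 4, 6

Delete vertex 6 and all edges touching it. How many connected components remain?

2

With 6 gone, the remaining components are: {5}; {1, 2, 3, 4, 7}.
That is 2 components.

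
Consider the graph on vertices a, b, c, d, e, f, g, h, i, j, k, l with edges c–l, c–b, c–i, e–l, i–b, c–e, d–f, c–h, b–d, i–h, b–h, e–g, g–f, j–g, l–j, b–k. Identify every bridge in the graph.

The edges on the cycle c-e-g-j-l-c are not bridges since each lies on that cycle.
But removing b–k disconnects b from k — this is a bridge.

b-k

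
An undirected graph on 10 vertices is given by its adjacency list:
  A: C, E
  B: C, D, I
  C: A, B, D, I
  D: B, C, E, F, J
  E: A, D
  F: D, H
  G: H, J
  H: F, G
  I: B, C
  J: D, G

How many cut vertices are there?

1

Removing D increases the component count from 1 to 2, so D is a cut vertex.
By contrast removing J leaves 1 component; it is not a cut vertex. No other vertex is a cut vertex either.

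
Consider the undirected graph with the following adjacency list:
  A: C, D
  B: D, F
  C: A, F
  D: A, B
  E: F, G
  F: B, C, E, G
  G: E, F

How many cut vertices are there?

1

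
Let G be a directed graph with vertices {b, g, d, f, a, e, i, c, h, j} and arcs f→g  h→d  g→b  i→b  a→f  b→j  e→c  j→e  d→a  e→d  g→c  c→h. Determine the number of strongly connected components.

2

{a, b, c, d, e, f, g, h, j} are all mutually reachable — one SCC of size 9.
{i} is an SCC by itself.
That gives 2 strongly connected components.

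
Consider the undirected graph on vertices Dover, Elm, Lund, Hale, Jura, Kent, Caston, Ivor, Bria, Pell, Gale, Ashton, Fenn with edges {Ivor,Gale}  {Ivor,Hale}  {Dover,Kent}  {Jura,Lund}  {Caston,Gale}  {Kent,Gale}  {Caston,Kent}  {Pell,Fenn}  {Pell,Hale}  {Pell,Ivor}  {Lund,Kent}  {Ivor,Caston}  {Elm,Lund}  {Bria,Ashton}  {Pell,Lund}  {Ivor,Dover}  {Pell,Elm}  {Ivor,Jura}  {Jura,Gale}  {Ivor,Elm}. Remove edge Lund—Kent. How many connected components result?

2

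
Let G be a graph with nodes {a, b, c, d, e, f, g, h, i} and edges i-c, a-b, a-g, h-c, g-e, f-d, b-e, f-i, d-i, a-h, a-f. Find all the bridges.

none

The edges on the cycle f-d-i-f are not bridges since each lies on that cycle.
Every edge lies on some cycle, so there are no bridges.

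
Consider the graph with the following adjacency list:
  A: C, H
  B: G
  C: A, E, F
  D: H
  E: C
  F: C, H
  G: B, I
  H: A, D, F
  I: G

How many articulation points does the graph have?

3

Removing C increases the component count from 2 to 3, so C is a cut vertex.
Removing G increases the component count from 2 to 3, so G is a cut vertex.
Removing H increases the component count from 2 to 3, so H is a cut vertex.
By contrast removing I leaves 2 components; it is not a cut vertex. No other vertex is a cut vertex either.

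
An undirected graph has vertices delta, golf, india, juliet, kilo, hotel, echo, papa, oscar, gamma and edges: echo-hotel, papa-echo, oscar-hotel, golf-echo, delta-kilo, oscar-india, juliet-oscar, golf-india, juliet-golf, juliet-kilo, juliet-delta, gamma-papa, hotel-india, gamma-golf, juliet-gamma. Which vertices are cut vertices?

juliet

Removing juliet increases the component count from 1 to 2, so juliet is a cut vertex.
By contrast removing hotel leaves 1 component; it is not a cut vertex. No other vertex is a cut vertex either.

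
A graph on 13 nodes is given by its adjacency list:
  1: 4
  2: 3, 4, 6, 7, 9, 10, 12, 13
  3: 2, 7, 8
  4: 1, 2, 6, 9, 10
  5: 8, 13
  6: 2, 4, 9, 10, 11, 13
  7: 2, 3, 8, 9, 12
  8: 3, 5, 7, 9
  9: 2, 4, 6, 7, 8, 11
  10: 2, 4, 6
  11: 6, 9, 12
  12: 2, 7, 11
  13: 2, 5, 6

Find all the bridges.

1-4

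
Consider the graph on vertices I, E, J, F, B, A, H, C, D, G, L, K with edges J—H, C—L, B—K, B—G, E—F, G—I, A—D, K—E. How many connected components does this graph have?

4

Starting from H we can reach H, J. That is one component of size 2.
Starting from C we can reach C, L. That is one component of size 2.
Starting from A we can reach A, D. That is one component of size 2.
Starting from B we can reach B, E, F, G, I, K. That is one component of size 6.
Total: 4 components.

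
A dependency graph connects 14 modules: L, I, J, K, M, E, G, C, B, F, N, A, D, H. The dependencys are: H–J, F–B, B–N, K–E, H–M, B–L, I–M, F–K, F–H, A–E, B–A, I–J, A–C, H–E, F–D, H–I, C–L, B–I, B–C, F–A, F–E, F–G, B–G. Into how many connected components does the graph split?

Starting from A we can reach A, B, C, D, E, F, G, H, I, J, K, L, M, N. That is one component of size 14.
Total: 1 component.

1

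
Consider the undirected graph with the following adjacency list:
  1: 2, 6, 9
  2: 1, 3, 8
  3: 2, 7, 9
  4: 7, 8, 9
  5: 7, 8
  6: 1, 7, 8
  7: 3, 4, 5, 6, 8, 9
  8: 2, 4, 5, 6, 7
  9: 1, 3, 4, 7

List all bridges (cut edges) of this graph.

none

The edges on the cycle 3-2-1-9-3 are not bridges since each lies on that cycle.
Every edge lies on some cycle, so there are no bridges.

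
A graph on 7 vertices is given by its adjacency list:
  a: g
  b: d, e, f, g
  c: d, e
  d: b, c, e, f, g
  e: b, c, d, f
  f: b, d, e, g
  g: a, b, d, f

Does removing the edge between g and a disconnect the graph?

Yes

Removing g-a leaves no path between g and a: the component count goes from 1 to 2. So it is a bridge.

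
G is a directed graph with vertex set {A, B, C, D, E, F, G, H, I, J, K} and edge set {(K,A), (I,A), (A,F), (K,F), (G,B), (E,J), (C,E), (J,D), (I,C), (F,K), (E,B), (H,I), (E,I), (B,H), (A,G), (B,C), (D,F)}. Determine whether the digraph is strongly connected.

From H we can reach every vertex (A, B, C, D, E, F, G, H, I, J, K), and every vertex can reach H (A, B, C, D, E, F, G, H, I, J, K). So the whole graph is one strongly connected component.

Yes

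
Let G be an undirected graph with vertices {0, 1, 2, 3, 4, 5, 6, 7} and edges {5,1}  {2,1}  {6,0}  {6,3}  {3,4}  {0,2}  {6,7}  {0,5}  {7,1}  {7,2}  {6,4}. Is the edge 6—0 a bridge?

After removing 6—0, the path 6-7-2-0 still connects them, so the edge is not a bridge.

No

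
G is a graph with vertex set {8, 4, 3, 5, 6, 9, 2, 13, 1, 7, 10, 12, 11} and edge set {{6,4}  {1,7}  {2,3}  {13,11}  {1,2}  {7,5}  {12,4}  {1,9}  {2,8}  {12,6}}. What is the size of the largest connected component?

7

10 is isolated — a component by itself.
Starting from 11 we can reach 11, 13. That is one component of size 2.
Starting from 4 we can reach 4, 6, 12. That is one component of size 3.
Starting from 1 we can reach 1, 2, 3, 5, 7, 8, 9. That is one component of size 7.
The largest has 7 vertices.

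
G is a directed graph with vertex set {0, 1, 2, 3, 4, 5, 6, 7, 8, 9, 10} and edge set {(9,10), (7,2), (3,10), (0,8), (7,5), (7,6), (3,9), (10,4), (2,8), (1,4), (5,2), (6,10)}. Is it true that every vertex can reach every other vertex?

There is no directed path from 6 to 1, so the graph is not strongly connected.

No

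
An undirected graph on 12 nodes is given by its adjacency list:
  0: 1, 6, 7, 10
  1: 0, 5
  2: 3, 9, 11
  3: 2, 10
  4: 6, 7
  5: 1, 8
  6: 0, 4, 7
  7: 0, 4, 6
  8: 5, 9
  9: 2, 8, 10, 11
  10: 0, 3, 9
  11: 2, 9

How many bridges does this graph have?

0

The edges on the cycle 0-6-4-7-0 are not bridges since each lies on that cycle.
Every edge lies on some cycle, so there are no bridges.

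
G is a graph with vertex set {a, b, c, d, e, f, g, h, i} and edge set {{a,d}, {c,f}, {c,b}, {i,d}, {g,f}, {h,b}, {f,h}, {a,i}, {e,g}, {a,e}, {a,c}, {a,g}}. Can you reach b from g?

From g we can reach a, b, c, d, e, f, g, h, i, which includes b.

Yes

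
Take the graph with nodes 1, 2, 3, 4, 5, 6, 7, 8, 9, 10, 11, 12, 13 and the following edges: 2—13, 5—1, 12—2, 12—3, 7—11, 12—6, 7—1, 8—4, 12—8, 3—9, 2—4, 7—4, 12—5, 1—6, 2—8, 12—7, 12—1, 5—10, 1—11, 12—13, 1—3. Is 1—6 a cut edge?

No

After removing 1—6, the path 1-12-6 still connects them, so the edge is not a bridge.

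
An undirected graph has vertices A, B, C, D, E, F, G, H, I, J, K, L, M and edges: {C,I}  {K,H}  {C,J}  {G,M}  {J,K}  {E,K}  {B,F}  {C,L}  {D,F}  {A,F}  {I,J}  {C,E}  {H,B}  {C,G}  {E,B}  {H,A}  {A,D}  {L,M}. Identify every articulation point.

Removing C increases the component count from 1 to 2, so C is a cut vertex.
By contrast removing H leaves 1 component; it is not a cut vertex. No other vertex is a cut vertex either.

C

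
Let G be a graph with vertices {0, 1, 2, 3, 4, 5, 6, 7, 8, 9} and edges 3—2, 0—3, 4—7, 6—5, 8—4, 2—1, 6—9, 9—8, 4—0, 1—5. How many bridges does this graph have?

1

The edges on the cycle 6-9-8-4-0-3-2-1-5-6 are not bridges since each lies on that cycle.
But removing 7—4 disconnects 7 from 4 — this is a bridge.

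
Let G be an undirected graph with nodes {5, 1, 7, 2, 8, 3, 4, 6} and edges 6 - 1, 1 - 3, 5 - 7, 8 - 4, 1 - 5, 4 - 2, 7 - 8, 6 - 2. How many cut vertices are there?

Removing 1 increases the component count from 1 to 2, so 1 is a cut vertex.
By contrast removing 7 leaves 1 component; it is not a cut vertex. No other vertex is a cut vertex either.

1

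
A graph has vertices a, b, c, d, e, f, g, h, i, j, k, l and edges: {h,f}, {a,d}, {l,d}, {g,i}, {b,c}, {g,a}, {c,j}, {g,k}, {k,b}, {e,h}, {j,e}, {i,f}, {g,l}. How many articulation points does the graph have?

1

Removing g increases the component count from 1 to 2, so g is a cut vertex.
By contrast removing k leaves 1 component; it is not a cut vertex. No other vertex is a cut vertex either.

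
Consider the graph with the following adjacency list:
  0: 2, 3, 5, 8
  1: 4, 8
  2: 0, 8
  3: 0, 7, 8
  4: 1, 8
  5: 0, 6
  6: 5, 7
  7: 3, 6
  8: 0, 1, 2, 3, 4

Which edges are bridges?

none

The edges on the cycle 8-4-1-8 are not bridges since each lies on that cycle.
Every edge lies on some cycle, so there are no bridges.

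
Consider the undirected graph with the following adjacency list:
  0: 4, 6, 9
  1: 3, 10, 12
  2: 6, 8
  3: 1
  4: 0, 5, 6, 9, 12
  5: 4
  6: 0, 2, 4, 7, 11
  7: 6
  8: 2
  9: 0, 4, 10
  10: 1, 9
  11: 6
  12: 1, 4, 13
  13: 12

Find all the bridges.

1-3, 11-6, 12-13, 2-6, 2-8, 4-5, 6-7

The edges on the cycle 4-12-1-10-9-4 are not bridges since each lies on that cycle.
But removing 6-11 disconnects 6 from 11; removing 7-6 disconnects 7 from 6; removing 3-1 disconnects 3 from 1; removing 5-4 disconnects 5 from 4 — these are bridges.
In total 7 edges are bridges.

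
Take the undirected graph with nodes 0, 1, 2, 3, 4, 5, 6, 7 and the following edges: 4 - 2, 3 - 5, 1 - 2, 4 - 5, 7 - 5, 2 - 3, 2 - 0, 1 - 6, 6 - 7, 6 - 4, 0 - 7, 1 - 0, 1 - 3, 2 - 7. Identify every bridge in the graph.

The edges on the cycle 1-6-4-5-3-1 are not bridges since each lies on that cycle.
Every edge lies on some cycle, so there are no bridges.

none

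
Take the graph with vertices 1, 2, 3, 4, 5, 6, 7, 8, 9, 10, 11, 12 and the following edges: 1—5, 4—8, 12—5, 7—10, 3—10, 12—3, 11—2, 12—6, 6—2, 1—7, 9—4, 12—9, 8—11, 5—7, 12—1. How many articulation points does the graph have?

Removing 12 increases the component count from 1 to 2, so 12 is a cut vertex.
By contrast removing 1 leaves 1 component; it is not a cut vertex. No other vertex is a cut vertex either.

1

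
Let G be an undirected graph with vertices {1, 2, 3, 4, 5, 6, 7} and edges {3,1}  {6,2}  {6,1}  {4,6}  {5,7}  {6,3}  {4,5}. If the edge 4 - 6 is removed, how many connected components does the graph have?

2

Before removal there is 1 component.
4 - 6 is a bridge — removing it separates 4's side from 6's side.
After removal: 2 components.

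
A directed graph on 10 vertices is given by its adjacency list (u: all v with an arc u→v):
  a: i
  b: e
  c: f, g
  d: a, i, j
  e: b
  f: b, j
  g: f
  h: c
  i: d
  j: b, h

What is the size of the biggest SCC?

{c, f, g, h, j} are all mutually reachable — one SCC of size 5.
{a, d, i} are all mutually reachable — one SCC of size 3.
{b, e} are all mutually reachable — one SCC of size 2.
The largest has 5 vertices.

5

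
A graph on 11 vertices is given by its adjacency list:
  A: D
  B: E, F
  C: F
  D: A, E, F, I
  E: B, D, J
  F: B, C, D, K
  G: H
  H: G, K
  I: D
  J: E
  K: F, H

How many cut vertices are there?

5

Removing D increases the component count from 1 to 3, so D is a cut vertex.
Removing E increases the component count from 1 to 2, so E is a cut vertex.
Removing F increases the component count from 1 to 3, so F is a cut vertex.
Likewise H, K are cut vertices.
By contrast removing B leaves 1 component; it is not a cut vertex. No other vertex is a cut vertex either.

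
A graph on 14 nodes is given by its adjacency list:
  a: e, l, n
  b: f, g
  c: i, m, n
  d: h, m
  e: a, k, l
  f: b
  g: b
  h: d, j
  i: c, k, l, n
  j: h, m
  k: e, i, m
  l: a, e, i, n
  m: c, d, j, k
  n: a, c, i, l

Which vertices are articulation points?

Removing b increases the component count from 2 to 3, so b is a cut vertex.
Removing m increases the component count from 2 to 3, so m is a cut vertex.
By contrast removing j leaves 2 components; it is not a cut vertex. No other vertex is a cut vertex either.

b, m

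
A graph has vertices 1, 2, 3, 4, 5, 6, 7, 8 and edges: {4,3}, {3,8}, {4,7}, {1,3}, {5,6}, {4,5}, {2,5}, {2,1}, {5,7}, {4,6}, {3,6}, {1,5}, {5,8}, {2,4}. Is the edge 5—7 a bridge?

No

After removing 5—7, the path 5-4-7 still connects them, so the edge is not a bridge.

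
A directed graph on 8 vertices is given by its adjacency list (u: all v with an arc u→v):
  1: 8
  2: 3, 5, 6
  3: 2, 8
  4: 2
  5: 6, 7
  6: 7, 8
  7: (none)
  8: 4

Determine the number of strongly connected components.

{2, 3, 4, 5, 6, 8} are all mutually reachable — one SCC of size 6.
{1} is an SCC by itself.
{7} is an SCC by itself.
That gives 3 strongly connected components.

3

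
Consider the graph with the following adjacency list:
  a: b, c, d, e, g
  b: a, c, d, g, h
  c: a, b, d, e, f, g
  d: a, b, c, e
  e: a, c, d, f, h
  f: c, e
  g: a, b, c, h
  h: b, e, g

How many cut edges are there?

The edges on the cycle a-b-d-e-a are not bridges since each lies on that cycle.
Every edge lies on some cycle, so there are no bridges.

0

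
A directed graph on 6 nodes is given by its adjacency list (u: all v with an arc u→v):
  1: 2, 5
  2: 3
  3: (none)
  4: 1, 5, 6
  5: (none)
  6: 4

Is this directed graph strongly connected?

No

There is no directed path from 2 to 6, so the graph is not strongly connected.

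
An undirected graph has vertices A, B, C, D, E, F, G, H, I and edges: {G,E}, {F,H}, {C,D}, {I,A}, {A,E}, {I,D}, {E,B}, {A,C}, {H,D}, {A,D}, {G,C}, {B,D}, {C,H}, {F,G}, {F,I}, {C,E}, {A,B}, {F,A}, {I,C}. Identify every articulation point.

Removing D, for instance, still leaves 1 component. No single vertex removal increases the component count — the graph has no articulation points.

none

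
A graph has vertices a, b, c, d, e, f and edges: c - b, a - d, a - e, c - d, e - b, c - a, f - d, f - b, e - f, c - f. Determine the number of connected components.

1

Starting from a we can reach a, b, c, d, e, f. That is one component of size 6.
Total: 1 component.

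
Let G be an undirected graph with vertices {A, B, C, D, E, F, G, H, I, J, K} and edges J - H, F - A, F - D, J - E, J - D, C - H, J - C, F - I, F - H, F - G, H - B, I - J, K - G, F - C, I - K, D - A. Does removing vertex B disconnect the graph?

No

Deleting B leaves 1 component (was 1), so B is not a cut vertex.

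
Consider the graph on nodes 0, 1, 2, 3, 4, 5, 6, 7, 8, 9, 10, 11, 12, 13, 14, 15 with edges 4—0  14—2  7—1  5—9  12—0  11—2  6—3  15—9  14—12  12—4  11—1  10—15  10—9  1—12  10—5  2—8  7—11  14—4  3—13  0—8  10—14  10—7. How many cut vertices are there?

Removing 3 increases the component count from 2 to 3, so 3 is a cut vertex.
Removing 10 increases the component count from 2 to 3, so 10 is a cut vertex.
By contrast removing 14 leaves 2 components; it is not a cut vertex. No other vertex is a cut vertex either.

2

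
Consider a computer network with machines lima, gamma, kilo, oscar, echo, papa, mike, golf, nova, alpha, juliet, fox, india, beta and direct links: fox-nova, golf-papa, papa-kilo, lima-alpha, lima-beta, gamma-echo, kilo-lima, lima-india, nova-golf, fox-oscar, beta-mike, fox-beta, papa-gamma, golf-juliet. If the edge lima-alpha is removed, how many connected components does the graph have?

2

Before removal there is 1 component.
lima-alpha is a bridge — removing it separates lima's side from alpha's side.
After removal: 2 components.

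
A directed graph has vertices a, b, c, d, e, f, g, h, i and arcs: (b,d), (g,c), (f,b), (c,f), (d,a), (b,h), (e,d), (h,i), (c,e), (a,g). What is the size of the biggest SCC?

7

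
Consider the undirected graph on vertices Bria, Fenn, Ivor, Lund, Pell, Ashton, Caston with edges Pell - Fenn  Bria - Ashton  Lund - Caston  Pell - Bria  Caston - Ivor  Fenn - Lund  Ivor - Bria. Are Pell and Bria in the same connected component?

Yes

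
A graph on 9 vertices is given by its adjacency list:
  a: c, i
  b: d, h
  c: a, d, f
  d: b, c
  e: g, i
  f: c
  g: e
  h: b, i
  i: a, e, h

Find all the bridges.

The edges on the cycle c-a-i-h-b-d-c are not bridges since each lies on that cycle.
But removing i-e disconnects i from e; removing c-f disconnects c from f; removing g-e disconnects g from e — these are bridges.

c-f, e-g, e-i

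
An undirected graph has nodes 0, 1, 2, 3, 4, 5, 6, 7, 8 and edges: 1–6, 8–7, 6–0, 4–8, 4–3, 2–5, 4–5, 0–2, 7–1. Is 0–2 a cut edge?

No

After removing 0–2, the path 0-6-1-7-8-4-5-2 still connects them, so the edge is not a bridge.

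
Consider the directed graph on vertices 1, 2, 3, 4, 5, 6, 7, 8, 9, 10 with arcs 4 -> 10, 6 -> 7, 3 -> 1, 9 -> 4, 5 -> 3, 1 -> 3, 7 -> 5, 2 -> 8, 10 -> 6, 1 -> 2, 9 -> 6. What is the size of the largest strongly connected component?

2

{1, 3} are all mutually reachable — one SCC of size 2.
{4} is an SCC by itself.
{6} is an SCC by itself.
{7} is an SCC by itself.
{5} is an SCC by itself.
(and 4 more singleton SCCs)
The largest has 2 vertices.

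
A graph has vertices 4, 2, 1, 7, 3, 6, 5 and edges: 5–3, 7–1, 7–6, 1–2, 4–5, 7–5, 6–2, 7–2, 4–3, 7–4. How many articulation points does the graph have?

Removing 7 increases the component count from 1 to 2, so 7 is a cut vertex.
By contrast removing 3 leaves 1 component; it is not a cut vertex. No other vertex is a cut vertex either.

1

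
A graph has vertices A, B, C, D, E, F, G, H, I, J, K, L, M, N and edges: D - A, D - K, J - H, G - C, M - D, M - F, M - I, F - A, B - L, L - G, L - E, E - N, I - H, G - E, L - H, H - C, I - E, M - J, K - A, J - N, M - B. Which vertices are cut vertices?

Removing M increases the component count from 1 to 2, so M is a cut vertex.
By contrast removing E leaves 1 component; it is not a cut vertex. No other vertex is a cut vertex either.

M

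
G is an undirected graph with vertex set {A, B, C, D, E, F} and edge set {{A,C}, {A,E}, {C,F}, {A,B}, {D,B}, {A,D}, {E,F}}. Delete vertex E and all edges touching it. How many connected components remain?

1

With E gone, the remaining components are: {A, B, C, D, F}.
That is 1 component.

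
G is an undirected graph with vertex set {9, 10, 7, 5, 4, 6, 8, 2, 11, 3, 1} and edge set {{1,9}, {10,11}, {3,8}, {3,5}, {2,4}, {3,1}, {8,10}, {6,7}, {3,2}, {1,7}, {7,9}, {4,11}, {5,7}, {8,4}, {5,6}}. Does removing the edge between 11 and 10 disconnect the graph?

No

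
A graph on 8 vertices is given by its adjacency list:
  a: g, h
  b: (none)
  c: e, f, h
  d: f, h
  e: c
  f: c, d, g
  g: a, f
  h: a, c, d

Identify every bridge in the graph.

The edges on the cycle h-c-f-d-h are not bridges since each lies on that cycle.
But removing e-c disconnects e from c — this is a bridge.

c-e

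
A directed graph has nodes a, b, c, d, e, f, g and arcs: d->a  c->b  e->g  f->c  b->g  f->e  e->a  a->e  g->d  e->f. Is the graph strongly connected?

Yes

From g we can reach every vertex (a, b, c, d, e, f, g), and every vertex can reach g (a, b, c, d, e, f, g). So the whole graph is one strongly connected component.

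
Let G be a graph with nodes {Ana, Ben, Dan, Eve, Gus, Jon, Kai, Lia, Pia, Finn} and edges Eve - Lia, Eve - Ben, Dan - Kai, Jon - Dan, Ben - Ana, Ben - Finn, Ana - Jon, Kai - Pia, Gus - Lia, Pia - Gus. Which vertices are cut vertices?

Removing Ben increases the component count from 1 to 2, so Ben is a cut vertex.
By contrast removing Eve leaves 1 component; it is not a cut vertex. No other vertex is a cut vertex either.

Ben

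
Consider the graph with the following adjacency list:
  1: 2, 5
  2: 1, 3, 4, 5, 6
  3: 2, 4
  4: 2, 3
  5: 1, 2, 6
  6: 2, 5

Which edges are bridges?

The edges on the cycle 2-4-3-2 are not bridges since each lies on that cycle.
Every edge lies on some cycle, so there are no bridges.

none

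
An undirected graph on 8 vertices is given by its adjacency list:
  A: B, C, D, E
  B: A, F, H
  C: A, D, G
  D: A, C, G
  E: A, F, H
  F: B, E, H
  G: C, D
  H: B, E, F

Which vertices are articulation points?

Removing A increases the component count from 1 to 2, so A is a cut vertex.
By contrast removing B leaves 1 component; it is not a cut vertex. No other vertex is a cut vertex either.

A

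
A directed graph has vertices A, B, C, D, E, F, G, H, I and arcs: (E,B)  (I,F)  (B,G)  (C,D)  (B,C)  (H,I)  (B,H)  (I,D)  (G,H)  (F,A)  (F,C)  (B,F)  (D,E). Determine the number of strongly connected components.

{B, C, D, E, F, G, H, I} are all mutually reachable — one SCC of size 8.
{A} is an SCC by itself.
That gives 2 strongly connected components.

2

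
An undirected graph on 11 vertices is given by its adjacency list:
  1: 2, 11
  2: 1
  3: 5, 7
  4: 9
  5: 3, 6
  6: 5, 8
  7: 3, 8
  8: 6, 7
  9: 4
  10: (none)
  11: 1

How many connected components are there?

4

10 is isolated — a component by itself.
Starting from 4 we can reach 4, 9. That is one component of size 2.
Starting from 1 we can reach 1, 2, 11. That is one component of size 3.
Starting from 3 we can reach 3, 5, 6, 7, 8. That is one component of size 5.
Total: 4 components.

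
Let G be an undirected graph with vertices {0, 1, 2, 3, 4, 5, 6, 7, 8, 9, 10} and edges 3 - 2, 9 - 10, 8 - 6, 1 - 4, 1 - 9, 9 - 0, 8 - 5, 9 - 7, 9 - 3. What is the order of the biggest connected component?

8

Starting from 5 we can reach 5, 6, 8. That is one component of size 3.
Starting from 0 we can reach 0, 1, 2, 3, 4, 7, 9, 10. That is one component of size 8.
The largest has 8 vertices.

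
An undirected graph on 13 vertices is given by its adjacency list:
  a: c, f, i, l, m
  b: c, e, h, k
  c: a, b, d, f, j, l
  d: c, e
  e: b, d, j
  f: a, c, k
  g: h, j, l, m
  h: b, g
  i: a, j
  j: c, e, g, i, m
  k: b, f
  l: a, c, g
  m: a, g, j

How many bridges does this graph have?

0

The edges on the cycle a-i-j-e-b-c-a are not bridges since each lies on that cycle.
Every edge lies on some cycle, so there are no bridges.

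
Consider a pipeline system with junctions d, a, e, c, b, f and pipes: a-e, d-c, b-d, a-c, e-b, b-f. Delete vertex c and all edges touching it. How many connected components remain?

1

With c gone, the remaining components are: {a, b, d, e, f}.
That is 1 component.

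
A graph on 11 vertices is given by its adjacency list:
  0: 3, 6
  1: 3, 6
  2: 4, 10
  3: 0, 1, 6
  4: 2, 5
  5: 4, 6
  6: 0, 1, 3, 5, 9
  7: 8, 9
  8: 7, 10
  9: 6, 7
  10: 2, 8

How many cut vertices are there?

1

Removing 6 increases the component count from 1 to 2, so 6 is a cut vertex.
By contrast removing 4 leaves 1 component; it is not a cut vertex. No other vertex is a cut vertex either.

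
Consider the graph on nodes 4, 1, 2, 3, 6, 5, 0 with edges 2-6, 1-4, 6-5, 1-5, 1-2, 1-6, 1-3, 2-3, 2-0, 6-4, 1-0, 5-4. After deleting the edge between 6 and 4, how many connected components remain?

1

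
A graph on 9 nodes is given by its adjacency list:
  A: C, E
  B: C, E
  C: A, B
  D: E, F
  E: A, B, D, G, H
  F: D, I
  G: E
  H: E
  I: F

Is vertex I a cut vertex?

Deleting I leaves 1 component (was 1), so I is not a cut vertex.

No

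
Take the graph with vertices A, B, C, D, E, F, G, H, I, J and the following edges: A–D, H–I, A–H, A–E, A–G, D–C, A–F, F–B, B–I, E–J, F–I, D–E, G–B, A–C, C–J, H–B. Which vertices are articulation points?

A

Removing A increases the component count from 1 to 2, so A is a cut vertex.
By contrast removing I leaves 1 component; it is not a cut vertex. No other vertex is a cut vertex either.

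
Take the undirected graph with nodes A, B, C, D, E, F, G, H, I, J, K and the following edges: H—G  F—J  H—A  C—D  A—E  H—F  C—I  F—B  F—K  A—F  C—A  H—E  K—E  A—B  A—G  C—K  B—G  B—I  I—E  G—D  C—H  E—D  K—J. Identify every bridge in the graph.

none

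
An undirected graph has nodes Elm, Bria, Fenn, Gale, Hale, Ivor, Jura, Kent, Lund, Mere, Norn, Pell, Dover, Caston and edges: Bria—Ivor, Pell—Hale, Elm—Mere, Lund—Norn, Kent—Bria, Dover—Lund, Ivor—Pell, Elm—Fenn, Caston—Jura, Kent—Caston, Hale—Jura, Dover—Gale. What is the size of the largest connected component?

Starting from Elm we can reach Elm, Fenn, Mere. That is one component of size 3.
Starting from Gale we can reach Gale, Lund, Norn, Dover. That is one component of size 4.
Starting from Bria we can reach Bria, Hale, Ivor, Jura, Kent, Pell, Caston. That is one component of size 7.
The largest has 7 vertices.

7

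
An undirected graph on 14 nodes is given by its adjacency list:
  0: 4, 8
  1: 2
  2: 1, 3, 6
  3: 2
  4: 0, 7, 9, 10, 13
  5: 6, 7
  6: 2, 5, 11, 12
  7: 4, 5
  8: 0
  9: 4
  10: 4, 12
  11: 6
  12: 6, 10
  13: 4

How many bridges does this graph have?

8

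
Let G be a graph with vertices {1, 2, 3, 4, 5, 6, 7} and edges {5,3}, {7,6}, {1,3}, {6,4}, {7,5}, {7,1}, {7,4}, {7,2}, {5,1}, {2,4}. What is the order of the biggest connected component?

Starting from 1 we can reach 1, 2, 3, 4, 5, 6, 7. That is one component of size 7.
The largest has 7 vertices.

7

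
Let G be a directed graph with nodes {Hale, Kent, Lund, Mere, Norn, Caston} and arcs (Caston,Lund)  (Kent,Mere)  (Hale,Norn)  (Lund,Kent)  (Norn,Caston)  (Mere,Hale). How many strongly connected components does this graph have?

1

{Hale, Kent, Lund, Mere, Norn, Caston} are all mutually reachable — one SCC of size 6.
That gives 1 strongly connected component.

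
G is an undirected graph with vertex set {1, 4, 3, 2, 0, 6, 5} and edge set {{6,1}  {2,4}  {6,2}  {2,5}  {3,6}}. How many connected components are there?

0 is isolated — a component by itself.
Starting from 1 we can reach 1, 2, 3, 4, 5, 6. That is one component of size 6.
Total: 2 components.

2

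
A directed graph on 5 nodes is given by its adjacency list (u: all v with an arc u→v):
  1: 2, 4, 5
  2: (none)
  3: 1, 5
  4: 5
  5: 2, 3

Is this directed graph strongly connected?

No

There is no directed path from 2 to 4, so the graph is not strongly connected.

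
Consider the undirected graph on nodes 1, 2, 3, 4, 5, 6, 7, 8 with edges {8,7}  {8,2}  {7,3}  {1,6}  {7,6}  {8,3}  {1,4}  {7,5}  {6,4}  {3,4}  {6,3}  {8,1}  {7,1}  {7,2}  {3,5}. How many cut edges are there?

The edges on the cycle 8-7-2-8 are not bridges since each lies on that cycle.
Every edge lies on some cycle, so there are no bridges.

0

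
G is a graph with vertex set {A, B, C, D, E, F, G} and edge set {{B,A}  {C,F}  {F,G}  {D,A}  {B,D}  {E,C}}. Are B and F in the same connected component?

The component containing B is {A, B, D}, and F is not in it.

No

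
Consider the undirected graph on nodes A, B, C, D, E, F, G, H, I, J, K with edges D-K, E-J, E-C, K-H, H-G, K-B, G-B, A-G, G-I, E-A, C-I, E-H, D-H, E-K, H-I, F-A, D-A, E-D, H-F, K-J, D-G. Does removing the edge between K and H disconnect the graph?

No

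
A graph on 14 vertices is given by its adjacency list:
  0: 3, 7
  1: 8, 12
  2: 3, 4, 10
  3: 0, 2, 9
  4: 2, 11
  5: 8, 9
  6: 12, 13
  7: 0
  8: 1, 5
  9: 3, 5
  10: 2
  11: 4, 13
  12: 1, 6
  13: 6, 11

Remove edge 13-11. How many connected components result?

13 and 11 are still connected via 13-6-12-1-8-5-9-3-2-4-11, so the component count stays at 1.

1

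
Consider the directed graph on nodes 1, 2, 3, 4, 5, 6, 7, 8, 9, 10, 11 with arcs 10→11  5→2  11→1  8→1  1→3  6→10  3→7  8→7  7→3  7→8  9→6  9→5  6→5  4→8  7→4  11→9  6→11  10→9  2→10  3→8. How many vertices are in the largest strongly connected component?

{2, 5, 6, 9, 10, 11} are all mutually reachable — one SCC of size 6.
{1, 3, 4, 7, 8} are all mutually reachable — one SCC of size 5.
The largest has 6 vertices.

6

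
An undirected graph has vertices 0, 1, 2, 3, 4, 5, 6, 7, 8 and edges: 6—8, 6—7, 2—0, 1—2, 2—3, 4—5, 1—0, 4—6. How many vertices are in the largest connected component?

5

Starting from 0 we can reach 0, 1, 2, 3. That is one component of size 4.
Starting from 4 we can reach 4, 5, 6, 7, 8. That is one component of size 5.
The largest has 5 vertices.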